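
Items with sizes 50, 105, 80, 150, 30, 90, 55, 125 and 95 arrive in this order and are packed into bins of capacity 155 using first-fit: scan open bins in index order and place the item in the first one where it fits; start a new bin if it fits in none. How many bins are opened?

  50 → bin 1 (new)  [load 50/155]
  105 → bin 1  [load 155/155]
  80 → bin 2 (new)  [load 80/155]
  150 → bin 3 (new)  [load 150/155]
  30 → bin 2  [load 110/155]
  90 → bin 4 (new)  [load 90/155]
  55 → bin 4  [load 145/155]
  125 → bin 5 (new)  [load 125/155]
  95 → bin 6 (new)  [load 95/155]
6 bins opened.

6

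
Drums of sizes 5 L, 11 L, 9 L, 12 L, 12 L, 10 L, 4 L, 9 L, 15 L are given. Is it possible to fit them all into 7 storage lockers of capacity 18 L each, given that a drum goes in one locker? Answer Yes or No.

Yes

A valid assignment using 6 storage lockers:
  locker 1: 15 = 15
  locker 2: 12 + 5 = 17
  locker 3: 12 + 4 = 16
  locker 4: 11 = 11
  locker 5: 10 = 10
  locker 6: 9 + 9 = 18
That uses only 6 ≤ 7, so 7 storage lockers are enough.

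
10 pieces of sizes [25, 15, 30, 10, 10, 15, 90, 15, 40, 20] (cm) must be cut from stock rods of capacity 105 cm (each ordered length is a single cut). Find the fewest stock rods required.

3

Total = 90 + 40 + 30 + 25 + 20 + 15 + 15 + 15 + 10 + 10 = 270 cm.
Lower bound: ⌈270/105⌉ = 3 stock rods.
A packing using 3 stock rods:
  stock rod 1: 90 + 15 = 105
  stock rod 2: 40 + 30 + 25 + 10 = 105
  stock rod 3: 20 + 15 + 15 + 10 = 60
This matches the lower bound, so 3 is optimal.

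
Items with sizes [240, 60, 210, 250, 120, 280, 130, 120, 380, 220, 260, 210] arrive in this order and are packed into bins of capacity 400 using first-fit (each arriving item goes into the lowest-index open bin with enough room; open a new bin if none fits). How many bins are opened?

  240 → bin 1 (new)  [load 240/400]
  60 → bin 1  [load 300/400]
  210 → bin 2 (new)  [load 210/400]
  250 → bin 3 (new)  [load 250/400]
  120 → bin 2  [load 330/400]
  280 → bin 4 (new)  [load 280/400]
  130 → bin 3  [load 380/400]
  120 → bin 4  [load 400/400]
  380 → bin 5 (new)  [load 380/400]
  220 → bin 6 (new)  [load 220/400]
  260 → bin 7 (new)  [load 260/400]
  210 → bin 8 (new)  [load 210/400]
8 bins opened.

8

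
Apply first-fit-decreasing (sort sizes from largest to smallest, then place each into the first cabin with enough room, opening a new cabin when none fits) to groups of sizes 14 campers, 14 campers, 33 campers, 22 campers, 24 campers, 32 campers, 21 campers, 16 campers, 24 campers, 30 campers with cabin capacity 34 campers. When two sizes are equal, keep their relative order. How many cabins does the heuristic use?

9

Sorted descending: 33, 32, 30, 24, 24, 22, 21, 16, 14, 14.
  33 → cabin 1 (new)  [load 33/34]
  32 → cabin 2 (new)  [load 32/34]
  30 → cabin 3 (new)  [load 30/34]
  24 → cabin 4 (new)  [load 24/34]
  24 → cabin 5 (new)  [load 24/34]
  22 → cabin 6 (new)  [load 22/34]
  21 → cabin 7 (new)  [load 21/34]
  16 → cabin 8 (new)  [load 16/34]
  14 → cabin 8  [load 30/34]
  14 → cabin 9 (new)  [load 14/34]
9 cabins opened.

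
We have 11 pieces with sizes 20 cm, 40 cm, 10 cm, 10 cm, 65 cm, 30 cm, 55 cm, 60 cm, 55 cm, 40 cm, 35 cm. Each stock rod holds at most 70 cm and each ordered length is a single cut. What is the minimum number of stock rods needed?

Total = 65 + 60 + 55 + 55 + 40 + 40 + 35 + 30 + 20 + 10 + 10 = 420 cm.
Lower bound: ⌈420/70⌉ = 6 stock rods.
A packing using 7 stock rods:
  stock rod 1: 65 = 65
  stock rod 2: 60 + 10 = 70
  stock rod 3: 55 + 10 = 65
  stock rod 4: 55 = 55
  stock rod 5: 40 + 30 = 70
  stock rod 6: 40 + 20 = 60
  stock rod 7: 35 = 35
No arrangement into 6 stock rods stays within capacity, so 7 is optimal.

7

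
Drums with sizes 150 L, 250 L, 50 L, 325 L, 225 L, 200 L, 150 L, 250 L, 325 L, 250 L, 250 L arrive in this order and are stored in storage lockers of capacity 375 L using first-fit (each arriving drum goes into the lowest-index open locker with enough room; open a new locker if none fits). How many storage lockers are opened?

9

  150 → locker 1 (new)  [load 150/375]
  250 → locker 2 (new)  [load 250/375]
  50 → locker 1  [load 200/375]
  325 → locker 3 (new)  [load 325/375]
  225 → locker 4 (new)  [load 225/375]
  200 → locker 5 (new)  [load 200/375]
  150 → locker 1  [load 350/375]
  250 → locker 6 (new)  [load 250/375]
  325 → locker 7 (new)  [load 325/375]
  250 → locker 8 (new)  [load 250/375]
  250 → locker 9 (new)  [load 250/375]
9 storage lockers opened.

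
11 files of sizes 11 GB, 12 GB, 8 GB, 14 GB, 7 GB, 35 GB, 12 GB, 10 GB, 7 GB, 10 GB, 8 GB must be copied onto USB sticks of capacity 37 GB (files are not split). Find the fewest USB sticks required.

4

Total = 35 + 14 + 12 + 12 + 11 + 10 + 10 + 8 + 8 + 7 + 7 = 134 GB.
Lower bound: ⌈134/37⌉ = 4 USB sticks.
A packing using 4 USB sticks:
  USB stick 1: 35 = 35
  USB stick 2: 14 + 12 + 11 = 37
  USB stick 3: 12 + 10 + 10 = 32
  USB stick 4: 8 + 8 + 7 + 7 = 30
This matches the lower bound, so 4 is optimal.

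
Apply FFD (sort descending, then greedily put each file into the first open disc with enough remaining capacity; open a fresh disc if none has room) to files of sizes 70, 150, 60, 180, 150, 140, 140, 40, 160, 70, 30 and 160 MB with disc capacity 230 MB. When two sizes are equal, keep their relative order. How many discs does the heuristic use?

7

Sorted descending: 180, 160, 160, 150, 150, 140, 140, 70, 70, 60, 40, 30.
  180 → disc 1 (new)  [load 180/230]
  160 → disc 2 (new)  [load 160/230]
  160 → disc 3 (new)  [load 160/230]
  150 → disc 4 (new)  [load 150/230]
  150 → disc 5 (new)  [load 150/230]
  140 → disc 6 (new)  [load 140/230]
  140 → disc 7 (new)  [load 140/230]
  70 → disc 2  [load 230/230]
  70 → disc 3  [load 230/230]
  60 → disc 4  [load 210/230]
  40 → disc 1  [load 220/230]
  30 → disc 5  [load 180/230]
7 discs opened.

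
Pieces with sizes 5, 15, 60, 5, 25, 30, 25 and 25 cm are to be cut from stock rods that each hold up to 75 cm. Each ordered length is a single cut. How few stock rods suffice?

Total = 60 + 30 + 25 + 25 + 25 + 15 + 5 + 5 = 190 cm.
Lower bound: ⌈190/75⌉ = 3 stock rods.
A packing using 3 stock rods:
  stock rod 1: 60 + 15 = 75
  stock rod 2: 30 + 25 + 5 + 5 = 65
  stock rod 3: 25 + 25 = 50
This matches the lower bound, so 3 is optimal.

3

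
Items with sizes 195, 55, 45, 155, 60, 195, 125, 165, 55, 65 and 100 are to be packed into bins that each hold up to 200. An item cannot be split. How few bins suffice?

7

Total = 195 + 195 + 165 + 155 + 125 + 100 + 65 + 60 + 55 + 55 + 45 = 1215.
Lower bound: ⌈1215/200⌉ = 7 bins.
A packing using 7 bins:
  bin 1: 195 = 195
  bin 2: 195 = 195
  bin 3: 165 = 165
  bin 4: 155 + 45 = 200
  bin 5: 125 + 65 = 190
  bin 6: 100 + 60 = 160
  bin 7: 55 + 55 = 110
This matches the lower bound, so 7 is optimal.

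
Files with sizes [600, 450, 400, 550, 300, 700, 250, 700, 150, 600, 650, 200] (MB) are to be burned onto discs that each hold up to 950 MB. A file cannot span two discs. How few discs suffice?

7

Total = 700 + 700 + 650 + 600 + 600 + 550 + 450 + 400 + 300 + 250 + 200 + 150 = 5550 MB.
Lower bound: ⌈5550/950⌉ = 6 discs.
A packing using 7 discs:
  disc 1: 700 + 250 = 950
  disc 2: 700 + 200 = 900
  disc 3: 650 + 300 = 950
  disc 4: 600 + 150 = 750
  disc 5: 600 = 600
  disc 6: 550 + 400 = 950
  disc 7: 450 = 450
No arrangement into 6 discs stays within capacity, so 7 is optimal.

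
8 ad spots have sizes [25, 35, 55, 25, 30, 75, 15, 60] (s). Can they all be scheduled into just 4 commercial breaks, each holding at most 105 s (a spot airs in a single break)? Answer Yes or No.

Yes

A valid assignment using 4 commercial breaks:
  break 1: 75 + 30 = 105
  break 2: 60 + 35 = 95
  break 3: 55 + 25 + 25 = 105
  break 4: 15 = 15
Every load is within 105 s, so 4 commercial breaks suffice.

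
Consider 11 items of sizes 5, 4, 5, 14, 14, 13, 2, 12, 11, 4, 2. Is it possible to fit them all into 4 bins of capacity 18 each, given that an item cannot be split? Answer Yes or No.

No

Total = 86; ⌈86/18⌉ = 5.
At least 5 bins are required, but only 4 are allowed.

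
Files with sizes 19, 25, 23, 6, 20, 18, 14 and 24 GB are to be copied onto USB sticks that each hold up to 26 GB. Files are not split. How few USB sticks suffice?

Total = 25 + 24 + 23 + 20 + 19 + 18 + 14 + 6 = 149 GB.
Lower bound: ⌈149/26⌉ = 6 USB sticks.
Also, 7 files each exceed 13 GB, and no two of those can share a USB stick, so at least 7 USB sticks are needed.
A packing using 7 USB sticks:
  USB stick 1: 25 = 25
  USB stick 2: 24 = 24
  USB stick 3: 23 = 23
  USB stick 4: 20 + 6 = 26
  USB stick 5: 19 = 19
  USB stick 6: 18 = 18
  USB stick 7: 14 = 14
This matches the lower bound, so 7 is optimal.

7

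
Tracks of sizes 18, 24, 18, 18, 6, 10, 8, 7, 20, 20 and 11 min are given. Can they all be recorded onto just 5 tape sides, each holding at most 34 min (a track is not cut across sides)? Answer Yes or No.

No

Total = 160 min; ⌈160/34⌉ = 5.
6 tracks each exceed half the capacity and cannot share a side, forcing at least 6 tape sides.
At least 6 tape sides are required, but only 5 are allowed.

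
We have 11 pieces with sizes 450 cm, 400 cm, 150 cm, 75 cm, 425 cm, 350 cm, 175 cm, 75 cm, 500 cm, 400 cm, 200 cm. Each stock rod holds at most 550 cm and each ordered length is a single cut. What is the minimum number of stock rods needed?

7

Total = 500 + 450 + 425 + 400 + 400 + 350 + 200 + 175 + 150 + 75 + 75 = 3200 cm.
Lower bound: ⌈3200/550⌉ = 6 stock rods.
A packing using 7 stock rods:
  stock rod 1: 500 = 500
  stock rod 2: 450 + 75 = 525
  stock rod 3: 425 + 75 = 500
  stock rod 4: 400 + 150 = 550
  stock rod 5: 400 = 400
  stock rod 6: 350 + 200 = 550
  stock rod 7: 175 = 175
No arrangement into 6 stock rods stays within capacity, so 7 is optimal.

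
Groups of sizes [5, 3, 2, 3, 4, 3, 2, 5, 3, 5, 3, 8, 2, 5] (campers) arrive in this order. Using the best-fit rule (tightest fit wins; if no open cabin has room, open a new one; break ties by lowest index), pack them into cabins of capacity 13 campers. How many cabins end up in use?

5

  5 → cabin 1 (new)  [load 5/13]
  3 → cabin 1  [load 8/13]
  2 → cabin 1  [load 10/13]
  3 → cabin 1  [load 13/13]
  4 → cabin 2 (new)  [load 4/13]
  3 → cabin 2  [load 7/13]
  2 → cabin 2  [load 9/13]
  5 → cabin 3 (new)  [load 5/13]
  3 → cabin 2  [load 12/13]
  5 → cabin 3  [load 10/13]
  3 → cabin 3  [load 13/13]
  8 → cabin 4 (new)  [load 8/13]
  2 → cabin 4  [load 10/13]
  5 → cabin 5 (new)  [load 5/13]
5 cabins opened.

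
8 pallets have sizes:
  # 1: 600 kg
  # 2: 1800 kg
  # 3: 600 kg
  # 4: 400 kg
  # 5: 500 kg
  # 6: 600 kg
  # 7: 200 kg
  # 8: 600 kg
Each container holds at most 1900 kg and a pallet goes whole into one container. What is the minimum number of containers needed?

3

Total = 1800 + 600 + 600 + 600 + 600 + 500 + 400 + 200 = 5300 kg.
Lower bound: ⌈5300/1900⌉ = 3 containers.
A packing using 3 containers:
  container 1: 1800 = 1800
  container 2: 600 + 600 + 600 = 1800
  container 3: 600 + 500 + 400 + 200 = 1700
This matches the lower bound, so 3 is optimal.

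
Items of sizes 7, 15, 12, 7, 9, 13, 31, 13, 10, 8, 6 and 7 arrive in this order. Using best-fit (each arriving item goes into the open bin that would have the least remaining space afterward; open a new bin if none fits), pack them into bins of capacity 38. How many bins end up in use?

4

  7 → bin 1 (new)  [load 7/38]
  15 → bin 1  [load 22/38]
  12 → bin 1  [load 34/38]
  7 → bin 2 (new)  [load 7/38]
  9 → bin 2  [load 16/38]
  13 → bin 2  [load 29/38]
  31 → bin 3 (new)  [load 31/38]
  13 → bin 4 (new)  [load 13/38]
  10 → bin 4  [load 23/38]
  8 → bin 2  [load 37/38]
  6 → bin 3  [load 37/38]
  7 → bin 4  [load 30/38]
4 bins opened.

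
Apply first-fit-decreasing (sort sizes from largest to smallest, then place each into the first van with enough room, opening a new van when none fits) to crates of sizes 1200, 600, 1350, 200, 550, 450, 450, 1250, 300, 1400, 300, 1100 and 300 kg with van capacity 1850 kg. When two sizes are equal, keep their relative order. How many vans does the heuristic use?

Sorted descending: 1400, 1350, 1250, 1200, 1100, 600, 550, 450, 450, 300, 300, 300, 200.
  1400 → van 1 (new)  [load 1400/1850]
  1350 → van 2 (new)  [load 1350/1850]
  1250 → van 3 (new)  [load 1250/1850]
  1200 → van 4 (new)  [load 1200/1850]
  1100 → van 5 (new)  [load 1100/1850]
  600 → van 3  [load 1850/1850]
  550 → van 4  [load 1750/1850]
  450 → van 1  [load 1850/1850]
  450 → van 2  [load 1800/1850]
  300 → van 5  [load 1400/1850]
  300 → van 5  [load 1700/1850]
  300 → van 6 (new)  [load 300/1850]
  200 → van 6  [load 500/1850]
6 vans opened.

6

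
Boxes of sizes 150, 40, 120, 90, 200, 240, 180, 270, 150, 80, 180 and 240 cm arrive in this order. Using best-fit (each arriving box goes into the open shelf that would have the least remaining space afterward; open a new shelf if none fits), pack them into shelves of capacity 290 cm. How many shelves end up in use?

8

  150 → shelf 1 (new)  [load 150/290]
  40 → shelf 1  [load 190/290]
  120 → shelf 2 (new)  [load 120/290]
  90 → shelf 1  [load 280/290]
  200 → shelf 3 (new)  [load 200/290]
  240 → shelf 4 (new)  [load 240/290]
  180 → shelf 5 (new)  [load 180/290]
  270 → shelf 6 (new)  [load 270/290]
  150 → shelf 2  [load 270/290]
  80 → shelf 3  [load 280/290]
  180 → shelf 7 (new)  [load 180/290]
  240 → shelf 8 (new)  [load 240/290]
8 shelves opened.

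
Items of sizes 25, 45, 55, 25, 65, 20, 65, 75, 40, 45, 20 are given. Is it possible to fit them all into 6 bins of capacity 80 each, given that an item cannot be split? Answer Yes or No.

No

Total = 480; ⌈480/80⌉ = 6.
The bound of 6 does not rule out 6, but exhaustive search shows no assignment into 6 bins of capacity 80 exists — the minimum is 7.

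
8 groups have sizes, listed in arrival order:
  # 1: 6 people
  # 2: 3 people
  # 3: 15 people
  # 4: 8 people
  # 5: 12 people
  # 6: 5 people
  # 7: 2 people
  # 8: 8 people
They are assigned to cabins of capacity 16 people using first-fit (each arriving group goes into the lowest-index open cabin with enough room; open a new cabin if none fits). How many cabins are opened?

  6 → cabin 1 (new)  [load 6/16]
  3 → cabin 1  [load 9/16]
  15 → cabin 2 (new)  [load 15/16]
  8 → cabin 3 (new)  [load 8/16]
  12 → cabin 4 (new)  [load 12/16]
  5 → cabin 1  [load 14/16]
  2 → cabin 1  [load 16/16]
  8 → cabin 3  [load 16/16]
4 cabins opened.

4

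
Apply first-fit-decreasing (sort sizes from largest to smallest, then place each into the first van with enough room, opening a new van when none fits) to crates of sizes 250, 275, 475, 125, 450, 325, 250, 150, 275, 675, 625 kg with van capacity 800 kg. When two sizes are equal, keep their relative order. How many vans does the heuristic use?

Sorted descending: 675, 625, 475, 450, 325, 275, 275, 250, 250, 150, 125.
  675 → van 1 (new)  [load 675/800]
  625 → van 2 (new)  [load 625/800]
  475 → van 3 (new)  [load 475/800]
  450 → van 4 (new)  [load 450/800]
  325 → van 3  [load 800/800]
  275 → van 4  [load 725/800]
  275 → van 5 (new)  [load 275/800]
  250 → van 5  [load 525/800]
  250 → van 5  [load 775/800]
  150 → van 2  [load 775/800]
  125 → van 1  [load 800/800]
5 vans opened.

5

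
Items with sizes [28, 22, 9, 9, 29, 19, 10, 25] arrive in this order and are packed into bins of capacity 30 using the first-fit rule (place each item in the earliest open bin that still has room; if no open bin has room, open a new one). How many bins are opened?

6

  28 → bin 1 (new)  [load 28/30]
  22 → bin 2 (new)  [load 22/30]
  9 → bin 3 (new)  [load 9/30]
  9 → bin 3  [load 18/30]
  29 → bin 4 (new)  [load 29/30]
  19 → bin 5 (new)  [load 19/30]
  10 → bin 3  [load 28/30]
  25 → bin 6 (new)  [load 25/30]
6 bins opened.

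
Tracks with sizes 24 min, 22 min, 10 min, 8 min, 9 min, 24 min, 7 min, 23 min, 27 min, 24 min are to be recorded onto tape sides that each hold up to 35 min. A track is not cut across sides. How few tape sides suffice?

6

Total = 27 + 24 + 24 + 24 + 23 + 22 + 10 + 9 + 8 + 7 = 178 min.
Lower bound: ⌈178/35⌉ = 6 tape sides.
A packing using 6 tape sides:
  side 1: 27 + 8 = 35
  side 2: 24 + 10 = 34
  side 3: 24 + 9 = 33
  side 4: 24 + 7 = 31
  side 5: 23 = 23
  side 6: 22 = 22
This matches the lower bound, so 6 is optimal.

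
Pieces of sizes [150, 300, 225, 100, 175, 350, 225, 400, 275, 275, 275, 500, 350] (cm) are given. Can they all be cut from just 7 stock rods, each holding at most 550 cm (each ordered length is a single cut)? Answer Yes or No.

Yes

A valid assignment using 7 stock rods:
  stock rod 1: 500 = 500
  stock rod 2: 400 + 150 = 550
  stock rod 3: 350 + 175 = 525
  stock rod 4: 350 + 100 = 450
  stock rod 5: 300 + 225 = 525
  stock rod 6: 275 + 275 = 550
  stock rod 7: 275 + 225 = 500
Every load is within 550 cm, so 7 stock rods suffice.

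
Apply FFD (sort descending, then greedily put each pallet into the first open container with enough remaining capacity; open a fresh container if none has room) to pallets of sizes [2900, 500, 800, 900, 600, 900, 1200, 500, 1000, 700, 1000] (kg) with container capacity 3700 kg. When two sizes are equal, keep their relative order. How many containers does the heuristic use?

Sorted descending: 2900, 1200, 1000, 1000, 900, 900, 800, 700, 600, 500, 500.
  2900 → container 1 (new)  [load 2900/3700]
  1200 → container 2 (new)  [load 1200/3700]
  1000 → container 2  [load 2200/3700]
  1000 → container 2  [load 3200/3700]
  900 → container 3 (new)  [load 900/3700]
  900 → container 3  [load 1800/3700]
  800 → container 1  [load 3700/3700]
  700 → container 3  [load 2500/3700]
  600 → container 3  [load 3100/3700]
  500 → container 2  [load 3700/3700]
  500 → container 3  [load 3600/3700]
3 containers opened.

3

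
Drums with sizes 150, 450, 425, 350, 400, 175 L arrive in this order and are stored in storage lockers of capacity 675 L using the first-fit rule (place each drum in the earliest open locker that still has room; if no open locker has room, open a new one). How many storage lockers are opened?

  150 → locker 1 (new)  [load 150/675]
  450 → locker 1  [load 600/675]
  425 → locker 2 (new)  [load 425/675]
  350 → locker 3 (new)  [load 350/675]
  400 → locker 4 (new)  [load 400/675]
  175 → locker 2  [load 600/675]
4 storage lockers opened.

4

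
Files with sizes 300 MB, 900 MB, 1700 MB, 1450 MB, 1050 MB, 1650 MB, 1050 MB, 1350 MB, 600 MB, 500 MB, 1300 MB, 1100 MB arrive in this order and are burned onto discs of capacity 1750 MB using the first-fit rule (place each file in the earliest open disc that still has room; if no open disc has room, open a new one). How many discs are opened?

9

  300 → disc 1 (new)  [load 300/1750]
  900 → disc 1  [load 1200/1750]
  1700 → disc 2 (new)  [load 1700/1750]
  1450 → disc 3 (new)  [load 1450/1750]
  1050 → disc 4 (new)  [load 1050/1750]
  1650 → disc 5 (new)  [load 1650/1750]
  1050 → disc 6 (new)  [load 1050/1750]
  1350 → disc 7 (new)  [load 1350/1750]
  600 → disc 4  [load 1650/1750]
  500 → disc 1  [load 1700/1750]
  1300 → disc 8 (new)  [load 1300/1750]
  1100 → disc 9 (new)  [load 1100/1750]
9 discs opened.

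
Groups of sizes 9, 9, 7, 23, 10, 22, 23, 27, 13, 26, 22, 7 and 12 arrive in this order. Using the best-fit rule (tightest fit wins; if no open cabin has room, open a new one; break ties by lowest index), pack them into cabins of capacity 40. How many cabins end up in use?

7

  9 → cabin 1 (new)  [load 9/40]
  9 → cabin 1  [load 18/40]
  7 → cabin 1  [load 25/40]
  23 → cabin 2 (new)  [load 23/40]
  10 → cabin 1  [load 35/40]
  22 → cabin 3 (new)  [load 22/40]
  23 → cabin 4 (new)  [load 23/40]
  27 → cabin 5 (new)  [load 27/40]
  13 → cabin 5  [load 40/40]
  26 → cabin 6 (new)  [load 26/40]
  22 → cabin 7 (new)  [load 22/40]
  7 → cabin 6  [load 33/40]
  12 → cabin 2  [load 35/40]
7 cabins opened.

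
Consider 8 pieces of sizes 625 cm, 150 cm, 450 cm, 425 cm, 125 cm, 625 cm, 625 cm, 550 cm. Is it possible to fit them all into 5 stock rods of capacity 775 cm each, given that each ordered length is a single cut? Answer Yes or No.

Total = 3575 cm; ⌈3575/775⌉ = 5.
6 pieces each exceed half the capacity and cannot share a stock rod, forcing at least 6 stock rods.
At least 6 stock rods are required, but only 5 are allowed.

No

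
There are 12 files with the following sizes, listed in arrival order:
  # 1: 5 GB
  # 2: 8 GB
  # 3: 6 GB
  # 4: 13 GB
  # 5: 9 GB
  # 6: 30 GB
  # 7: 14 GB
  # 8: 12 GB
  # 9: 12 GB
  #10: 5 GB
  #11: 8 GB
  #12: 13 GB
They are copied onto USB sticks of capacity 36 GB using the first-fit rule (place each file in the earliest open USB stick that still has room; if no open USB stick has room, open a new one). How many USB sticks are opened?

  5 → USB stick 1 (new)  [load 5/36]
  8 → USB stick 1  [load 13/36]
  6 → USB stick 1  [load 19/36]
  13 → USB stick 1  [load 32/36]
  9 → USB stick 2 (new)  [load 9/36]
  30 → USB stick 3 (new)  [load 30/36]
  14 → USB stick 2  [load 23/36]
  12 → USB stick 2  [load 35/36]
  12 → USB stick 4 (new)  [load 12/36]
  5 → USB stick 3  [load 35/36]
  8 → USB stick 4  [load 20/36]
  13 → USB stick 4  [load 33/36]
4 USB sticks opened.

4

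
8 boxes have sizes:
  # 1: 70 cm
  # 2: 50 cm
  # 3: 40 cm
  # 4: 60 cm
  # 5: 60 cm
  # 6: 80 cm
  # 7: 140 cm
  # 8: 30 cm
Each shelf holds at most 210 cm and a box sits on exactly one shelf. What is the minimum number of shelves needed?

Total = 140 + 80 + 70 + 60 + 60 + 50 + 40 + 30 = 530 cm.
Lower bound: ⌈530/210⌉ = 3 shelves.
A packing using 3 shelves:
  shelf 1: 140 + 70 = 210
  shelf 2: 80 + 60 + 60 = 200
  shelf 3: 50 + 40 + 30 = 120
This matches the lower bound, so 3 is optimal.

3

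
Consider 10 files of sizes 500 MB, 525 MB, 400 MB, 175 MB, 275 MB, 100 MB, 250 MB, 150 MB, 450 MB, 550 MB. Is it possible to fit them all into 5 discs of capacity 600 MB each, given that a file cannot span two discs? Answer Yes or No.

No

Total = 3375 MB; ⌈3375/600⌉ = 6.
At least 6 discs are required, but only 5 are allowed.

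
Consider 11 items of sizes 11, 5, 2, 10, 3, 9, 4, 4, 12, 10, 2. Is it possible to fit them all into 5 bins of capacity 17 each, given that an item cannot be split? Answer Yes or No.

A valid assignment using 5 bins:
  bin 1: 12 + 5 = 17
  bin 2: 11 + 4 + 2 = 17
  bin 3: 10 + 4 + 3 = 17
  bin 4: 10 + 2 = 12
  bin 5: 9 = 9
Every load is within 17, so 5 bins suffice.

Yes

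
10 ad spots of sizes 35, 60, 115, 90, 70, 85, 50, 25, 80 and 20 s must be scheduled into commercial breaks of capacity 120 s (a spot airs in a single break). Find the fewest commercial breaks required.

6

Total = 115 + 90 + 85 + 80 + 70 + 60 + 50 + 35 + 25 + 20 = 630 s.
Lower bound: ⌈630/120⌉ = 6 commercial breaks.
A packing using 6 commercial breaks:
  break 1: 115 = 115
  break 2: 90 + 25 = 115
  break 3: 85 + 35 = 120
  break 4: 80 + 20 = 100
  break 5: 70 + 50 = 120
  break 6: 60 = 60
This matches the lower bound, so 6 is optimal.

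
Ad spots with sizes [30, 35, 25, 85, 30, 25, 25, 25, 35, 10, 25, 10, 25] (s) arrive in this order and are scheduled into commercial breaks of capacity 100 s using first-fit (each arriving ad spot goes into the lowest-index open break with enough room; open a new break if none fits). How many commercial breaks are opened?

  30 → break 1 (new)  [load 30/100]
  35 → break 1  [load 65/100]
  25 → break 1  [load 90/100]
  85 → break 2 (new)  [load 85/100]
  30 → break 3 (new)  [load 30/100]
  25 → break 3  [load 55/100]
  25 → break 3  [load 80/100]
  25 → break 4 (new)  [load 25/100]
  35 → break 4  [load 60/100]
  10 → break 1  [load 100/100]
  25 → break 4  [load 85/100]
  10 → break 2  [load 95/100]
  25 → break 5 (new)  [load 25/100]
5 commercial breaks opened.

5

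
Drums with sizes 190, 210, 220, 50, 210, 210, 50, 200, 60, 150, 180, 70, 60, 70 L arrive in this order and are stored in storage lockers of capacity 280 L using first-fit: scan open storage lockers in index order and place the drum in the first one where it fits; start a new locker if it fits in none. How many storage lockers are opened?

  190 → locker 1 (new)  [load 190/280]
  210 → locker 2 (new)  [load 210/280]
  220 → locker 3 (new)  [load 220/280]
  50 → locker 1  [load 240/280]
  210 → locker 4 (new)  [load 210/280]
  210 → locker 5 (new)  [load 210/280]
  50 → locker 2  [load 260/280]
  200 → locker 6 (new)  [load 200/280]
  60 → locker 3  [load 280/280]
  150 → locker 7 (new)  [load 150/280]
  180 → locker 8 (new)  [load 180/280]
  70 → locker 4  [load 280/280]
  60 → locker 5  [load 270/280]
  70 → locker 6  [load 270/280]
8 storage lockers opened.

8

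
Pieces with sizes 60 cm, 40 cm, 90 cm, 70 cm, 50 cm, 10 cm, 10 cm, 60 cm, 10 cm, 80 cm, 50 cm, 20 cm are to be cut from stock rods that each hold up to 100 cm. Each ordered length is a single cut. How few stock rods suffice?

Total = 90 + 80 + 70 + 60 + 60 + 50 + 50 + 40 + 20 + 10 + 10 + 10 = 550 cm.
Lower bound: ⌈550/100⌉ = 6 stock rods.
A packing using 6 stock rods:
  stock rod 1: 90 + 10 = 100
  stock rod 2: 80 + 20 = 100
  stock rod 3: 70 + 10 + 10 = 90
  stock rod 4: 60 + 40 = 100
  stock rod 5: 60 = 60
  stock rod 6: 50 + 50 = 100
This matches the lower bound, so 6 is optimal.

6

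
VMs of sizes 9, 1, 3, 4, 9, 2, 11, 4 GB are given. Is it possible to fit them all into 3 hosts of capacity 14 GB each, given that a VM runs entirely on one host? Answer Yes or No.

Total = 43 GB; ⌈43/14⌉ = 4.
At least 4 hosts are required, but only 3 are allowed.

No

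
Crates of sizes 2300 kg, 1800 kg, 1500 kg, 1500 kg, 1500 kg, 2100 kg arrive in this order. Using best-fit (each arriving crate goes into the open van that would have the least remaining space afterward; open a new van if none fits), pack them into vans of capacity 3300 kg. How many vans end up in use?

4

  2300 → van 1 (new)  [load 2300/3300]
  1800 → van 2 (new)  [load 1800/3300]
  1500 → van 2  [load 3300/3300]
  1500 → van 3 (new)  [load 1500/3300]
  1500 → van 3  [load 3000/3300]
  2100 → van 4 (new)  [load 2100/3300]
4 vans opened.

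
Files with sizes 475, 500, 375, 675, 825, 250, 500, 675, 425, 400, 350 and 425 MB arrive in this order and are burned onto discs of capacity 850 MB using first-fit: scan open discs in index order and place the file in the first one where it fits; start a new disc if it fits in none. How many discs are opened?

8

  475 → disc 1 (new)  [load 475/850]
  500 → disc 2 (new)  [load 500/850]
  375 → disc 1  [load 850/850]
  675 → disc 3 (new)  [load 675/850]
  825 → disc 4 (new)  [load 825/850]
  250 → disc 2  [load 750/850]
  500 → disc 5 (new)  [load 500/850]
  675 → disc 6 (new)  [load 675/850]
  425 → disc 7 (new)  [load 425/850]
  400 → disc 7  [load 825/850]
  350 → disc 5  [load 850/850]
  425 → disc 8 (new)  [load 425/850]
8 discs opened.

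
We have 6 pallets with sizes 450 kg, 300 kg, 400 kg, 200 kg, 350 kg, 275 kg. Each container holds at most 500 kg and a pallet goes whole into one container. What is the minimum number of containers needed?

Total = 450 + 400 + 350 + 300 + 275 + 200 = 1975 kg.
Lower bound: ⌈1975/500⌉ = 4 containers.
Also, 5 pallets each exceed 250 kg, and no two of those can share a container, so at least 5 containers are needed.
A packing using 5 containers:
  container 1: 450 = 450
  container 2: 400 = 400
  container 3: 350 = 350
  container 4: 300 + 200 = 500
  container 5: 275 = 275
This matches the lower bound, so 5 is optimal.

5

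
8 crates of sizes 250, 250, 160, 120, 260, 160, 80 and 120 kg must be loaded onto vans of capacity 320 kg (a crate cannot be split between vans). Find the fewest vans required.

Total = 260 + 250 + 250 + 160 + 160 + 120 + 120 + 80 = 1400 kg.
Lower bound: ⌈1400/320⌉ = 5 vans.
A packing using 5 vans:
  van 1: 260 = 260
  van 2: 250 = 250
  van 3: 250 = 250
  van 4: 160 + 160 = 320
  van 5: 120 + 120 + 80 = 320
This matches the lower bound, so 5 is optimal.

5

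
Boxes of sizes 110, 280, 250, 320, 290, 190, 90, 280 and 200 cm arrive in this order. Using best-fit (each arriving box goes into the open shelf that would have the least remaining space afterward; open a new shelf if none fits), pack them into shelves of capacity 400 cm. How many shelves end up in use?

6

  110 → shelf 1 (new)  [load 110/400]
  280 → shelf 1  [load 390/400]
  250 → shelf 2 (new)  [load 250/400]
  320 → shelf 3 (new)  [load 320/400]
  290 → shelf 4 (new)  [load 290/400]
  190 → shelf 5 (new)  [load 190/400]
  90 → shelf 4  [load 380/400]
  280 → shelf 6 (new)  [load 280/400]
  200 → shelf 5  [load 390/400]
6 shelves opened.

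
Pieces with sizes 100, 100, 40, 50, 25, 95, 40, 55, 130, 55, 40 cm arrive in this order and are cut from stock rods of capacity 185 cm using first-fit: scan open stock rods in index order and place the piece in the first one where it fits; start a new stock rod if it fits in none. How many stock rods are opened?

5

  100 → stock rod 1 (new)  [load 100/185]
  100 → stock rod 2 (new)  [load 100/185]
  40 → stock rod 1  [load 140/185]
  50 → stock rod 2  [load 150/185]
  25 → stock rod 1  [load 165/185]
  95 → stock rod 3 (new)  [load 95/185]
  40 → stock rod 3  [load 135/185]
  55 → stock rod 4 (new)  [load 55/185]
  130 → stock rod 4  [load 185/185]
  55 → stock rod 5 (new)  [load 55/185]
  40 → stock rod 3  [load 175/185]
5 stock rods opened.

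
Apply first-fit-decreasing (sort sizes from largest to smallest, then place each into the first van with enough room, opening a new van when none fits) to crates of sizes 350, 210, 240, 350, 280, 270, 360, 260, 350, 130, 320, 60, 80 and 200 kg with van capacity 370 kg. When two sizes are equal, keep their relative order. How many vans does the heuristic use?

Sorted descending: 360, 350, 350, 350, 320, 280, 270, 260, 240, 210, 200, 130, 80, 60.
  360 → van 1 (new)  [load 360/370]
  350 → van 2 (new)  [load 350/370]
  350 → van 3 (new)  [load 350/370]
  350 → van 4 (new)  [load 350/370]
  320 → van 5 (new)  [load 320/370]
  280 → van 6 (new)  [load 280/370]
  270 → van 7 (new)  [load 270/370]
  260 → van 8 (new)  [load 260/370]
  240 → van 9 (new)  [load 240/370]
  210 → van 10 (new)  [load 210/370]
  200 → van 11 (new)  [load 200/370]
  130 → van 9  [load 370/370]
  80 → van 6  [load 360/370]
  60 → van 7  [load 330/370]
11 vans opened.

11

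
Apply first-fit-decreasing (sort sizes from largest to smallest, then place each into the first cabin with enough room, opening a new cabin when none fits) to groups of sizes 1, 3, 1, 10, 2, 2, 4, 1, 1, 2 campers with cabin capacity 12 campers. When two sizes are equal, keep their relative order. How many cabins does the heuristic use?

Sorted descending: 10, 4, 3, 2, 2, 2, 1, 1, 1, 1.
  10 → cabin 1 (new)  [load 10/12]
  4 → cabin 2 (new)  [load 4/12]
  3 → cabin 2  [load 7/12]
  2 → cabin 1  [load 12/12]
  2 → cabin 2  [load 9/12]
  2 → cabin 2  [load 11/12]
  1 → cabin 2  [load 12/12]
  1 → cabin 3 (new)  [load 1/12]
  1 → cabin 3  [load 2/12]
  1 → cabin 3  [load 3/12]
3 cabins opened.

3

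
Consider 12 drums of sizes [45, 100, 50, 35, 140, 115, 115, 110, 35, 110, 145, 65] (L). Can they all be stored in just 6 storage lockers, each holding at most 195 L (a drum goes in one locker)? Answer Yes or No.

No

Total = 1065 L; ⌈1065/195⌉ = 6.
7 drums each exceed half the capacity and cannot share a locker, forcing at least 7 storage lockers.
At least 7 storage lockers are required, but only 6 are allowed.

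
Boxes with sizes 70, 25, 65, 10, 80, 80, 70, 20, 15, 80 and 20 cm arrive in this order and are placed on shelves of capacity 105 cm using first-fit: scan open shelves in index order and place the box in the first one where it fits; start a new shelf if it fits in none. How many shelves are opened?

  70 → shelf 1 (new)  [load 70/105]
  25 → shelf 1  [load 95/105]
  65 → shelf 2 (new)  [load 65/105]
  10 → shelf 1  [load 105/105]
  80 → shelf 3 (new)  [load 80/105]
  80 → shelf 4 (new)  [load 80/105]
  70 → shelf 5 (new)  [load 70/105]
  20 → shelf 2  [load 85/105]
  15 → shelf 2  [load 100/105]
  80 → shelf 6 (new)  [load 80/105]
  20 → shelf 3  [load 100/105]
6 shelves opened.

6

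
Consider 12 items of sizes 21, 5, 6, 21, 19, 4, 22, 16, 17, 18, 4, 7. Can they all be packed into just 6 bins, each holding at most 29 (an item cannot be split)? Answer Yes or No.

Total = 160; ⌈160/29⌉ = 6.
7 items each exceed half the capacity and cannot share a bin, forcing at least 7 bins.
At least 7 bins are required, but only 6 are allowed.

No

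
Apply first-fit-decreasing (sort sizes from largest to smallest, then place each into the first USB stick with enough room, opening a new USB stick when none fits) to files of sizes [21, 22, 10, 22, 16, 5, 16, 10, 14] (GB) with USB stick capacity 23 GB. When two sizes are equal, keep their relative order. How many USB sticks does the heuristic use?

7

Sorted descending: 22, 22, 21, 16, 16, 14, 10, 10, 5.
  22 → USB stick 1 (new)  [load 22/23]
  22 → USB stick 2 (new)  [load 22/23]
  21 → USB stick 3 (new)  [load 21/23]
  16 → USB stick 4 (new)  [load 16/23]
  16 → USB stick 5 (new)  [load 16/23]
  14 → USB stick 6 (new)  [load 14/23]
  10 → USB stick 7 (new)  [load 10/23]
  10 → USB stick 7  [load 20/23]
  5 → USB stick 4  [load 21/23]
7 USB sticks opened.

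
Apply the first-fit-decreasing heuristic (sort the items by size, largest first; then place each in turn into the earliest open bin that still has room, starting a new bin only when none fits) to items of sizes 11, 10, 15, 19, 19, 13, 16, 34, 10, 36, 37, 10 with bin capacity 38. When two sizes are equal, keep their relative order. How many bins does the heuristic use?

7

Sorted descending: 37, 36, 34, 19, 19, 16, 15, 13, 11, 10, 10, 10.
  37 → bin 1 (new)  [load 37/38]
  36 → bin 2 (new)  [load 36/38]
  34 → bin 3 (new)  [load 34/38]
  19 → bin 4 (new)  [load 19/38]
  19 → bin 4  [load 38/38]
  16 → bin 5 (new)  [load 16/38]
  15 → bin 5  [load 31/38]
  13 → bin 6 (new)  [load 13/38]
  11 → bin 6  [load 24/38]
  10 → bin 6  [load 34/38]
  10 → bin 7 (new)  [load 10/38]
  10 → bin 7  [load 20/38]
7 bins opened.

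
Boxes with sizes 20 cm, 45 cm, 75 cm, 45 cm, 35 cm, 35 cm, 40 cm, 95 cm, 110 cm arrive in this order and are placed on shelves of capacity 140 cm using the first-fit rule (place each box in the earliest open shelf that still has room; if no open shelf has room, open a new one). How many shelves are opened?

4

  20 → shelf 1 (new)  [load 20/140]
  45 → shelf 1  [load 65/140]
  75 → shelf 1  [load 140/140]
  45 → shelf 2 (new)  [load 45/140]
  35 → shelf 2  [load 80/140]
  35 → shelf 2  [load 115/140]
  40 → shelf 3 (new)  [load 40/140]
  95 → shelf 3  [load 135/140]
  110 → shelf 4 (new)  [load 110/140]
4 shelves opened.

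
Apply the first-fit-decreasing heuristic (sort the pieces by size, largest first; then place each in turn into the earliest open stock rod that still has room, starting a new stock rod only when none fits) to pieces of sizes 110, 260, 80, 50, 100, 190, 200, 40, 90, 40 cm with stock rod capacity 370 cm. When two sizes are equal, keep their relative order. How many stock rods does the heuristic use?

4

Sorted descending: 260, 200, 190, 110, 100, 90, 80, 50, 40, 40.
  260 → stock rod 1 (new)  [load 260/370]
  200 → stock rod 2 (new)  [load 200/370]
  190 → stock rod 3 (new)  [load 190/370]
  110 → stock rod 1  [load 370/370]
  100 → stock rod 2  [load 300/370]
  90 → stock rod 3  [load 280/370]
  80 → stock rod 3  [load 360/370]
  50 → stock rod 2  [load 350/370]
  40 → stock rod 4 (new)  [load 40/370]
  40 → stock rod 4  [load 80/370]
4 stock rods opened.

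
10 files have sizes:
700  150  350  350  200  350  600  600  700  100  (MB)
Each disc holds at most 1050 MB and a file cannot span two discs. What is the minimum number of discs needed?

Total = 700 + 700 + 600 + 600 + 350 + 350 + 350 + 200 + 150 + 100 = 4100 MB.
Lower bound: ⌈4100/1050⌉ = 4 discs.
A packing using 4 discs:
  disc 1: 700 + 350 = 1050
  disc 2: 700 + 350 = 1050
  disc 3: 600 + 350 + 100 = 1050
  disc 4: 600 + 200 + 150 = 950
This matches the lower bound, so 4 is optimal.

4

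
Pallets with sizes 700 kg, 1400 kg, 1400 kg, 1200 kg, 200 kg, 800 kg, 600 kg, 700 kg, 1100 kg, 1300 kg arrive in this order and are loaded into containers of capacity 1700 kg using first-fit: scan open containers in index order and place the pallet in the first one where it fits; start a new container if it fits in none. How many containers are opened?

7

  700 → container 1 (new)  [load 700/1700]
  1400 → container 2 (new)  [load 1400/1700]
  1400 → container 3 (new)  [load 1400/1700]
  1200 → container 4 (new)  [load 1200/1700]
  200 → container 1  [load 900/1700]
  800 → container 1  [load 1700/1700]
  600 → container 5 (new)  [load 600/1700]
  700 → container 5  [load 1300/1700]
  1100 → container 6 (new)  [load 1100/1700]
  1300 → container 7 (new)  [load 1300/1700]
7 containers opened.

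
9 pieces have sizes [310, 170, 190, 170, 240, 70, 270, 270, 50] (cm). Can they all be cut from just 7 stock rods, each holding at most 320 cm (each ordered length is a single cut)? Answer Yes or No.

A valid assignment using 7 stock rods:
  stock rod 1: 310 = 310
  stock rod 2: 270 + 50 = 320
  stock rod 3: 270 = 270
  stock rod 4: 240 + 70 = 310
  stock rod 5: 190 = 190
  stock rod 6: 170 = 170
  stock rod 7: 170 = 170
Every load is within 320 cm, so 7 stock rods suffice.

Yes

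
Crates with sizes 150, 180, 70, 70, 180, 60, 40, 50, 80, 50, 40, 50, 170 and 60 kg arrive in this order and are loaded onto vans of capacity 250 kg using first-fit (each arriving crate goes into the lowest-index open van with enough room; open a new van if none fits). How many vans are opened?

6

  150 → van 1 (new)  [load 150/250]
  180 → van 2 (new)  [load 180/250]
  70 → van 1  [load 220/250]
  70 → van 2  [load 250/250]
  180 → van 3 (new)  [load 180/250]
  60 → van 3  [load 240/250]
  40 → van 4 (new)  [load 40/250]
  50 → van 4  [load 90/250]
  80 → van 4  [load 170/250]
  50 → van 4  [load 220/250]
  40 → van 5 (new)  [load 40/250]
  50 → van 5  [load 90/250]
  170 → van 6 (new)  [load 170/250]
  60 → van 5  [load 150/250]
6 vans opened.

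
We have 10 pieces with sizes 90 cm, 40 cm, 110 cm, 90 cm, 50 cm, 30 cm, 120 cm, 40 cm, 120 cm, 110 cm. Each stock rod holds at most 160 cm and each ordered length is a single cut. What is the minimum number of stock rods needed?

Total = 120 + 120 + 110 + 110 + 90 + 90 + 50 + 40 + 40 + 30 = 800 cm.
Lower bound: ⌈800/160⌉ = 5 stock rods.
Also, 6 pieces each exceed 80 cm, and no two of those can share a stock rod, so at least 6 stock rods are needed.
A packing using 6 stock rods:
  stock rod 1: 120 + 40 = 160
  stock rod 2: 120 + 40 = 160
  stock rod 3: 110 + 50 = 160
  stock rod 4: 110 + 30 = 140
  stock rod 5: 90 = 90
  stock rod 6: 90 = 90
This matches the lower bound, so 6 is optimal.

6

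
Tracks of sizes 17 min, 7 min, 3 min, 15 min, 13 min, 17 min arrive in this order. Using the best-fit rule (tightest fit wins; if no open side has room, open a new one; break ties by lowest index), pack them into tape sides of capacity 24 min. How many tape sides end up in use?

4

  17 → side 1 (new)  [load 17/24]
  7 → side 1  [load 24/24]
  3 → side 2 (new)  [load 3/24]
  15 → side 2  [load 18/24]
  13 → side 3 (new)  [load 13/24]
  17 → side 4 (new)  [load 17/24]
4 tape sides opened.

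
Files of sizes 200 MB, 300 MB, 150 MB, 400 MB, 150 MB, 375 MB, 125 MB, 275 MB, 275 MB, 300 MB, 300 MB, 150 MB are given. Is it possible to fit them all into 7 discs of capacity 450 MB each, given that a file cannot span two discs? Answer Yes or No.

No

Total = 3000 MB; ⌈3000/450⌉ = 7.
The bound of 7 does not rule out 7, but exhaustive search shows no assignment into 7 discs of capacity 450 MB exists — the minimum is 8.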